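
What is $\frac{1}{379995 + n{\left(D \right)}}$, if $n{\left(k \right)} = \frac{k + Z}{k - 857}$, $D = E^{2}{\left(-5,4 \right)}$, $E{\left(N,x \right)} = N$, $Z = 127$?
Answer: $\frac{104}{39519461} \approx 2.6316 \cdot 10^{-6}$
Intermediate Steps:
$D = 25$ ($D = \left(-5\right)^{2} = 25$)
$n{\left(k \right)} = \frac{127 + k}{-857 + k}$ ($n{\left(k \right)} = \frac{k + 127}{k - 857} = \frac{127 + k}{-857 + k}$)
$\frac{1}{379995 + n{\left(D \right)}} = \frac{1}{379995 + \frac{127 + 25}{-857 + 25}} = \frac{1}{379995 + \frac{1}{-832} \cdot 152} = \frac{1}{379995 - \frac{19}{104}} = \frac{1}{\frac{39519461}{104}} = \frac{104}{39519461}$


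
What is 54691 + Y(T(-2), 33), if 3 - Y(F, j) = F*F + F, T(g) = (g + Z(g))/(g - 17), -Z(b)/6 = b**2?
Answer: 19743364/361 ≈ 54691.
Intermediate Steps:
Z(b) = -6*b**2
T(g) = (g - 6*g**2)/(-17 + g) (T(g) = (g - 6*g**2)/(g - 17) = (g - 6*g**2)/(-17 + g))
Y(F, j) = 3 - F - F**2 (Y(F, j) = 3 - (F*F + F) = 3 - (F**2 + F) = 3 - (F + F**2) = 3 + (-F - F**2) = 3 - F - F**2)
54691 + Y(T(-2), 33) = 54691 + (3 - (-2)*(1 - 6*(-2))/(-17 - 2) - (-2*(1 - 6*(-2))/(-17 - 2))**2) = 54691 + (3 - (-2)*(1 + 12)/(-19) - (-2*(1 + 12)/(-19))**2) = 54691 + (3 - (-2)*(-1)*13/19 - (-2*(-1/19)*13)**2) = 54691 + (3 - 1*26/19 - (26/19)**2) = 54691 + (3 - 26/19 - 1*676/361) = 54691 + (3 - 26/19 - 676/361) = 54691 - 87/361 = 19743364/361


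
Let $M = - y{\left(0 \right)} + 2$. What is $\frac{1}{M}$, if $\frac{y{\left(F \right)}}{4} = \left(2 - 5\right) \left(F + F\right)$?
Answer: $\frac{1}{2} \approx 0.5$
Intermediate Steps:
$y{\left(F \right)} = - 24 F$ ($y{\left(F \right)} = 4 \left(2 - 5\right) \left(F + F\right) = 4 \left(- 3 \cdot 2 F\right) = 4 \left(- 6 F\right) = - 24 F$)
$M = 2$ ($M = - \left(-24\right) 0 + 2 = \left(-1\right) 0 + 2 = 0 + 2 = 2$)
$\frac{1}{M} = \frac{1}{2}$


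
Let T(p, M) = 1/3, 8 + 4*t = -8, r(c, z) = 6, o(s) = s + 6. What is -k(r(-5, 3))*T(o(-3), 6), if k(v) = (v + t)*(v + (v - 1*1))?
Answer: -22/3 ≈ -7.3333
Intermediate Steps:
o(s) = 6 + s
t = -4 (t = -2 + (¼)*(-8) = -2 - 2 = -4)
T(p, M) = ⅓
k(v) = (-1 + 2*v)*(-4 + v) (k(v) = (v - 4)*(v + (v - 1*1)) = (-4 + v)*(v + (v - 1)) = (-4 + v)*(v + (-1 + v)) = (-4 + v)*(-1 + 2*v) = (-1 + 2*v)*(-4 + v))
-k(r(-5, 3))*T(o(-3), 6) = -(4 - 9*6 + 2*6²)/3 = -(4 - 54 + 2*36)/3 = -(4 - 54 + 72)/3 = -22/3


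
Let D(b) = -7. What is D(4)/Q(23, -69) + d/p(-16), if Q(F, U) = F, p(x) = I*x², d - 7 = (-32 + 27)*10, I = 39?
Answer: -70877/229632 ≈ -0.30865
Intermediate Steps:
d = -43 (d = 7 + (-32 + 27)*10 = 7 - 5*10 = 7 - 50 = -43)
p(x) = 39*x²
D(4)/Q(23, -69) + d/p(-16) = -7/23 - 43/(39*(-16)²) = -7*1/23 - 43/(39*256) = -7/23 - 43/9984 = -70877/229632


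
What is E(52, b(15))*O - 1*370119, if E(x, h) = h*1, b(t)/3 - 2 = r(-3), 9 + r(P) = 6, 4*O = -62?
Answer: -740145/2 ≈ -3.7007e+5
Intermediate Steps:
O = -31/2 (O = (¼)*(-62) = -31/2 ≈ -15.500)
r(P) = -3 (r(P) = -9 + 6 = -3)
b(t) = -3 (b(t) = 6 + 3*(-3) = 6 - 9 = -3)
E(x, h) = h
E(52, b(15))*O - 1*370119 = -3*(-31/2) - 1*370119 = 93/2 - 370119 = -740145/2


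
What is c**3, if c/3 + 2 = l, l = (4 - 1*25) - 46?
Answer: -8869743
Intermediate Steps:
l = -67 (l = (4 - 25) - 46 = -21 - 46 = -67)
c = -207 (c = -6 + 3*(-67) = -6 - 201 = -207)
c**3 = (-207)**3 = -8869743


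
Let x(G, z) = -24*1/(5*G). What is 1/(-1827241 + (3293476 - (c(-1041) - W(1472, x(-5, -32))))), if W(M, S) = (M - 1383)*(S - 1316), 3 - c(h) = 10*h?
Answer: 25/33469586 ≈ 7.4695e-7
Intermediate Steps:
c(h) = 3 - 10*h
x(G, z) = -24/(5*G) (x(G, z) = -24*1/(5*G) = -24/(5*G))
W(M, S) = (-1383 + M)*(-1316 + S)
1/(-1827241 + (3293476 - (c(-1041) - W(1472, x(-5, -32))))) = 1/(-1827241 + (3293476 - ((3 - 10*(-1041)) - (1820028 - (-33192)/(5*(-5)) - 1316*1472 + 1472*(-24/5/(-5)))))) = 1/(-1827241 + (3293476 - ((3 + 10410) - (1820028 - (-33192)*(-1)/(5*5) - 1937152 + 1472*(-24/5*(-1/5)))))) = 1/(-1827241 + (3293476 - (10413 - (1820028 - 1383*24/25 - 1937152 + 1472*(24/25))))) = 1/(-1827241 + (3293476 - (10413 - (1820028 - 33192/25 - 1937152 + 35328/25)))) = 1/(-1827241 + (3293476 - (10413 - 1*(-2925964/25)))) = 1/(-1827241 + (3293476 - (10413 + 2925964/25))) = 1/(-1827241 + (3293476 - 1*3186289/25)) = 1/(-1827241 + (3293476 - 3186289/25)) = 1/(-1827241 + 79150611/25) = 1/(33469586/25) = 25/33469586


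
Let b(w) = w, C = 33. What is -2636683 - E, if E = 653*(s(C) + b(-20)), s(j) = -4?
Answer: -2621011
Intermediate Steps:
E = -15672 (E = 653*(-4 - 20) = 653*(-24) = -15672)
-2636683 - E = -2636683 - 1*(-15672) = -2636683 + 15672 = -2621011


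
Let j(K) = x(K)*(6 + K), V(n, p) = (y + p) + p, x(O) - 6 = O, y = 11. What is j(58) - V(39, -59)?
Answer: 4203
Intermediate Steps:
x(O) = 6 + O
V(n, p) = 11 + 2*p (V(n, p) = (11 + p) + p = 11 + 2*p)
j(K) = (6 + K)² (j(K) = (6 + K)*(6 + K) = (6 + K)²)
j(58) - V(39, -59) = (6 + 58)² - (11 + 2*(-59)) = 64² - (11 - 118) = 4096 - 1*(-107) = 4096 + 107 = 4203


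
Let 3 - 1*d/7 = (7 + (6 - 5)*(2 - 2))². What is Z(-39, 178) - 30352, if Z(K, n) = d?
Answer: -30674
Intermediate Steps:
d = -322 (d = 21 - 7*(7 + (6 - 5)*(2 - 2))² = 21 - 7*(7 + 1*0)² = 21 - 7*(7 + 0)² = 21 - 7*7² = 21 - 7*49 = 21 - 343 = -322)
Z(K, n) = -322
Z(-39, 178) - 30352 = -322 - 30352 = -30674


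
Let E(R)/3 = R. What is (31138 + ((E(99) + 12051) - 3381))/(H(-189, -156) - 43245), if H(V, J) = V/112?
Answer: -641680/691947 ≈ -0.92735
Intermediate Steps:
E(R) = 3*R
H(V, J) = V/112 (H(V, J) = V*(1/112) = V/112)
(31138 + ((E(99) + 12051) - 3381))/(H(-189, -156) - 43245) = (31138 + ((3*99 + 12051) - 3381))/((1/112)*(-189) - 43245) = (31138 + ((297 + 12051) - 3381))/(-27/16 - 43245) = (31138 + (12348 - 3381))/(-691947/16) = (31138 + 8967)*(-16/691947) = 40105*(-16/691947) = -641680/691947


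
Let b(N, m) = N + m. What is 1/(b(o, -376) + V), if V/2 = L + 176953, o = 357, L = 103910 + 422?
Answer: 1/562551 ≈ 1.7776e-6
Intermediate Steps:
L = 104332
V = 562570 (V = 2*(104332 + 176953) = 2*281285 = 562570)
1/(b(o, -376) + V) = 1/((357 - 376) + 562570) = 1/(-19 + 562570) = 1/562551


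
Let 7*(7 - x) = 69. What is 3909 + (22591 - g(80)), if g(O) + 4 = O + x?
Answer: 184988/7 ≈ 26427.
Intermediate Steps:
x = -20/7 (x = 7 - ⅐*69 = 7 - 69/7 = -20/7 ≈ -2.8571)
g(O) = -48/7 + O (g(O) = -4 + (O - 20/7) = -4 + (-20/7 + O) = -48/7 + O)
3909 + (22591 - g(80)) = 3909 + (22591 - (-48/7 + 80)) = 3909 + (22591 - 1*512/7) = 3909 + (22591 - 512/7) = 3909 + 157625/7 = 184988/7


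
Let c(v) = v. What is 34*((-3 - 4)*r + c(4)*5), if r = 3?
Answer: -34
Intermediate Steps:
34*((-3 - 4)*r + c(4)*5) = 34*((-3 - 4)*3 + 4*5) = 34*(-7*3 + 20) = 34*(-21 + 20) = 34*(-1) = -34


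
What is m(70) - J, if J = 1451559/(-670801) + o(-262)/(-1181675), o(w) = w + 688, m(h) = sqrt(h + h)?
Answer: 1715556742551/792668771675 + 2*sqrt(35) ≈ 13.996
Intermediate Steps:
m(h) = sqrt(2)*sqrt(h) (m(h) = sqrt(2*h) = sqrt(2)*sqrt(h))
o(w) = 688 + w
J = -1715556742551/792668771675 (J = 1451559/(-670801) + (688 - 262)/(-1181675) = 1451559*(-1/670801) + 426*(-1/1181675) = -1451559/670801 - 426/1181675 = -1715556742551/792668771675 ≈ -2.1643)
m(70) - J = sqrt(2)*sqrt(70) - 1*(-1715556742551/792668771675) = 2*sqrt(35) + 1715556742551/792668771675 = 1715556742551/792668771675 + 2*sqrt(35)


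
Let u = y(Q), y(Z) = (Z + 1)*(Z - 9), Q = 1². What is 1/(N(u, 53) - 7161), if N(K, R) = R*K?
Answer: -1/8009 ≈ -0.00012486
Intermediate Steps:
Q = 1
y(Z) = (1 + Z)*(-9 + Z)
u = -16 (u = -9 + 1² - 8*1 = -9 + 1 - 8 = -16)
N(K, R) = K*R
1/(N(u, 53) - 7161) = 1/(-16*53 - 7161) = 1/(-848 - 7161) = 1/(-8009) = -1/8009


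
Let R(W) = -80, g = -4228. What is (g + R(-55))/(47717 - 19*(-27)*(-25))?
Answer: -1077/8723 ≈ -0.12347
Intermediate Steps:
(g + R(-55))/(47717 - 19*(-27)*(-25)) = (-4228 - 80)/(47717 - 19*(-27)*(-25)) = -4308/(47717 + 513*(-25)) = -4308/(47717 - 12825) = -4308/34892 = -4308*1/34892 = -1077/8723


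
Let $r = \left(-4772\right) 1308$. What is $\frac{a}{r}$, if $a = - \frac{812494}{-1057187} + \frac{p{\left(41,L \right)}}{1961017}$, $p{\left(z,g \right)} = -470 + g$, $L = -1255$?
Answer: $- \frac{1591490898823}{12940210813219181904} \approx -1.2299 \cdot 10^{-7}$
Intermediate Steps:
$a = \frac{1591490898823}{2073161679179}$ ($a = - \frac{812494}{-1057187} + \frac{-470 - 1255}{1961017} = \left(-812494\right) \left(- \frac{1}{1057187}\right) - \frac{1725}{1961017} = \frac{812494}{1057187} - \frac{1725}{1961017} = \frac{1591490898823}{2073161679179} \approx 0.76766$)
$r = -6241776$
$\frac{a}{r} = \frac{1591490898823}{2073161679179 \left(-6241776\right)} = \frac{1591490898823}{2073161679179} \left(- \frac{1}{6241776}\right) = - \frac{1591490898823}{12940210813219181904}$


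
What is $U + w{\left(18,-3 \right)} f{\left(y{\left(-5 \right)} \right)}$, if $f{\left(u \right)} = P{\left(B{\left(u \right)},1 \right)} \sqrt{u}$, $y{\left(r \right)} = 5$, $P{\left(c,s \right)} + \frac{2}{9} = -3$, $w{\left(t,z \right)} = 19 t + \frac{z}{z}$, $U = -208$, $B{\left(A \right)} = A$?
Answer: $-208 - \frac{9947 \sqrt{5}}{9} \approx -2679.4$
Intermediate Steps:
$w{\left(t,z \right)} = 1 + 19 t$ ($w{\left(t,z \right)} = 19 t + 1 = 1 + 19 t$)
$P{\left(c,s \right)} = - \frac{29}{9}$ ($P{\left(c,s \right)} = - \frac{2}{9} - 3 = - \frac{29}{9}$)
$f{\left(u \right)} = - \frac{29 \sqrt{u}}{9}$
$U + w{\left(18,-3 \right)} f{\left(y{\left(-5 \right)} \right)} = -208 + \left(1 + 19 \cdot 18\right) \left(- \frac{29 \sqrt{5}}{9}\right) = -208 + \left(1 + 342\right) \left(- \frac{29 \sqrt{5}}{9}\right) = -208 + 343 \left(- \frac{29 \sqrt{5}}{9}\right) = -208 - \frac{9947 \sqrt{5}}{9}$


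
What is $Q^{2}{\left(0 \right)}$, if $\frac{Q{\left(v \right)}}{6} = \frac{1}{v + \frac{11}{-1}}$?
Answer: $\frac{36}{121} \approx 0.29752$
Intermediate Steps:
$Q{\left(v \right)} = \frac{6}{-11 + v}$ ($Q{\left(v \right)} = \frac{6}{v + \frac{11}{-1}} = \frac{6}{v + 11 \left(-1\right)} = \frac{6}{v - 11} = \frac{6}{-11 + v}$)
$Q^{2}{\left(0 \right)} = \left(\frac{6}{-11 + 0}\right)^{2} = \left(\frac{6}{-11}\right)^{2} = \left(6 \left(- \frac{1}{11}\right)\right)^{2} = \left(- \frac{6}{11}\right)^{2} = \frac{36}{121}$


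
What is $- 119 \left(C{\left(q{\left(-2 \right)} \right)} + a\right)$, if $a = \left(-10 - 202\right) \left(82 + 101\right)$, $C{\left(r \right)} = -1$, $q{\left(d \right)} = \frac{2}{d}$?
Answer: $4616843$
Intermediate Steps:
$a = -38796$ ($a = \left(-212\right) 183 = -38796$)
$- 119 \left(C{\left(q{\left(-2 \right)} \right)} + a\right) = - 119 \left(-1 - 38796\right) = \left(-119\right) \left(-38797\right) = 4616843$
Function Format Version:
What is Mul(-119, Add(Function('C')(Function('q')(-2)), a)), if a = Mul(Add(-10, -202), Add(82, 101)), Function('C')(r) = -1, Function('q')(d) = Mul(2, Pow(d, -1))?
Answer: 4616843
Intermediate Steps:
a = -38796 (a = Mul(-212, 183) = -38796)
Mul(-119, Add(Function('C')(Function('q')(-2)), a)) = Mul(-119, Add(-1, -38796)) = Mul(-119, -38797) = 4616843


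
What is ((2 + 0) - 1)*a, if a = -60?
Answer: -60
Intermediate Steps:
((2 + 0) - 1)*a = ((2 + 0) - 1)*(-60) = (2 - 1)*(-60) = 1*(-60) = -60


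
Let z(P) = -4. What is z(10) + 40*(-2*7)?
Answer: -564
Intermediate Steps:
z(10) + 40*(-2*7) = -4 + 40*(-2*7) = -4 + 40*(-14) = -4 - 560 = -564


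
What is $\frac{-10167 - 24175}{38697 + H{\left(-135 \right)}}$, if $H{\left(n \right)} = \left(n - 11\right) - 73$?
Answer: $- \frac{1561}{1749} \approx -0.89251$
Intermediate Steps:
$H{\left(n \right)} = -84 + n$ ($H{\left(n \right)} = \left(-11 + n\right) - 73 = -84 + n$)
$\frac{-10167 - 24175}{38697 + H{\left(-135 \right)}} = \frac{-10167 - 24175}{38697 - 219} = - \frac{34342}{38697 - 219} = - \frac{34342}{38478} = \left(-34342\right) \frac{1}{38478} = - \frac{1561}{1749}$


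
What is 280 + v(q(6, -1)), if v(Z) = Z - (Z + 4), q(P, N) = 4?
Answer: 276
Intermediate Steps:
v(Z) = -4 (v(Z) = Z - (4 + Z) = Z + (-4 - Z) = -4)
280 + v(q(6, -1)) = 280 - 4 = 276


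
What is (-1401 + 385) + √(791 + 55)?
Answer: -1016 + 3*√94 ≈ -986.91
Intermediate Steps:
(-1401 + 385) + √(791 + 55) = -1016 + √846 = -1016 + 3*√94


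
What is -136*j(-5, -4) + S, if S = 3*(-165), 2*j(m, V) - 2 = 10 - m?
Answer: -1651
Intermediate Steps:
j(m, V) = 6 - m/2 (j(m, V) = 1 + (10 - m)/2 = 1 + (5 - m/2) = 6 - m/2)
S = -495
-136*j(-5, -4) + S = -136*(6 - ½*(-5)) - 495 = -136*(6 + 5/2) - 495 = -136*17/2 - 495 = -1156 - 495 = -1651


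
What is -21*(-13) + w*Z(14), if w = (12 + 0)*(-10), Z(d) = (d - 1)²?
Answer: -20007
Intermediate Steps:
Z(d) = (-1 + d)²
w = -120 (w = 12*(-10) = -120)
-21*(-13) + w*Z(14) = -21*(-13) - 120*(-1 + 14)² = 273 - 120*13² = 273 - 120*169 = 273 - 20280 = -20007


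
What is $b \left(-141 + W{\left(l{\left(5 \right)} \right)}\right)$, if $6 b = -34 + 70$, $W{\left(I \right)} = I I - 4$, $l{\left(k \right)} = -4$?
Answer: $-774$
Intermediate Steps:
$W{\left(I \right)} = -4 + I^{2}$ ($W{\left(I \right)} = I^{2} - 4 = -4 + I^{2}$)
$b = 6$ ($b = \frac{-34 + 70}{6} = \frac{1}{6} \cdot 36 = 6$)
$b \left(-141 + W{\left(l{\left(5 \right)} \right)}\right) = 6 \left(-141 - \left(4 - \left(-4\right)^{2}\right)\right) = 6 \left(-141 + \left(-4 + 16\right)\right) = 6 \left(-141 + 12\right) = 6 \left(-129\right) = -774$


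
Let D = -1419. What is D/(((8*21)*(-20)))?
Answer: 473/1120 ≈ 0.42232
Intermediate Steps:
D/(((8*21)*(-20))) = -1419/((8*21)*(-20)) = -1419/(168*(-20)) = -1419/(-3360) = -1419*(-1/3360) = 473/1120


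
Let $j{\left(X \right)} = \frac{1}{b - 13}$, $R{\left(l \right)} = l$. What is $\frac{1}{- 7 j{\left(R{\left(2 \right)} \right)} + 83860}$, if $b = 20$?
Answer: $\frac{1}{83859} \approx 1.1925 \cdot 10^{-5}$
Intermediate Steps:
$j{\left(X \right)} = \frac{1}{7}$ ($j{\left(X \right)} = \frac{1}{20 - 13} = \frac{1}{7}$)
$\frac{1}{- 7 j{\left(R{\left(2 \right)} \right)} + 83860} = \frac{1}{\left(-7\right) \frac{1}{7} + 83860} = \frac{1}{-1 + 83860} = \frac{1}{83859}$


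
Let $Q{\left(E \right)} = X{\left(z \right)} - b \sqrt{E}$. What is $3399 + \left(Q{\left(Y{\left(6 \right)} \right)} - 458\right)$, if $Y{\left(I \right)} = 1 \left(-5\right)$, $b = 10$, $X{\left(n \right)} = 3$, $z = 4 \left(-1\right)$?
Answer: $2944 - 10 i \sqrt{5} \approx 2944.0 - 22.361 i$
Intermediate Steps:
$z = -4$
$Y{\left(I \right)} = -5$
$Q{\left(E \right)} = 3 - 10 \sqrt{E}$
$3399 + \left(Q{\left(Y{\left(6 \right)} \right)} - 458\right) = 3399 + \left(\left(3 - 10 \sqrt{-5}\right) - 458\right) = 3399 - \left(455 + 10 i \sqrt{5}\right) = 2944 - 10 i \sqrt{5}$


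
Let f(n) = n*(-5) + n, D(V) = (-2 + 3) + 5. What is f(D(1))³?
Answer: -13824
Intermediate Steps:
D(V) = 6 (D(V) = 1 + 5 = 6)
f(n) = -4*n (f(n) = -5*n + n = -4*n)
f(D(1))³ = (-4*6)³ = (-24)³ = -13824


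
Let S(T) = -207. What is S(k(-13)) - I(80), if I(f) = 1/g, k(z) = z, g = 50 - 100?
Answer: -10349/50 ≈ -206.98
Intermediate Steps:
g = -50
I(f) = -1/50 (I(f) = 1/(-50) = -1/50)
S(k(-13)) - I(80) = -207 - 1*(-1/50) = -207 + 1/50 = -10349/50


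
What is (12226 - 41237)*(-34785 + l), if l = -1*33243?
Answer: 1973560308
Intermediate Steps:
l = -33243
(12226 - 41237)*(-34785 + l) = (12226 - 41237)*(-34785 - 33243) = -29011*(-68028) = 1973560308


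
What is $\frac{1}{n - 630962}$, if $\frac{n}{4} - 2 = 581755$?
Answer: $\frac{1}{1696066} \approx 5.896 \cdot 10^{-7}$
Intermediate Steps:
$n = 2327028$ ($n = 8 + 4 \cdot 581755 = 8 + 2327020 = 2327028$)
$\frac{1}{n - 630962} = \frac{1}{2327028 - 630962} = \frac{1}{1696066}$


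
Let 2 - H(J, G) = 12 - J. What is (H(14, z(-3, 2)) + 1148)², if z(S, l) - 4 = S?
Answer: 1327104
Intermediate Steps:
z(S, l) = 4 + S
H(J, G) = -10 + J (H(J, G) = 2 - (12 - J) = 2 + (-12 + J) = -10 + J)
(H(14, z(-3, 2)) + 1148)² = ((-10 + 14) + 1148)² = (4 + 1148)² = 1152² = 1327104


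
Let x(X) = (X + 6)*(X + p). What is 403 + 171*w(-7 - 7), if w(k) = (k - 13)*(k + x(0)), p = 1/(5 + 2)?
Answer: 427585/7 ≈ 61084.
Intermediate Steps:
p = ⅐ (p = 1/7 = ⅐ ≈ 0.14286)
x(X) = (6 + X)*(⅐ + X) (x(X) = (X + 6)*(X + ⅐) = (6 + X)*(⅐ + X))
w(k) = (-13 + k)*(6/7 + k) (w(k) = (k - 13)*(k + (6/7 + 0² + (43/7)*0)) = (-13 + k)*(k + (6/7 + 0 + 0)) = (-13 + k)*(k + 6/7) = (-13 + k)*(6/7 + k))
403 + 171*w(-7 - 7) = 403 + 171*(-78/7 + (-7 - 7)² - 85*(-7 - 7)/7) = 403 + 171*(-78/7 + (-14)² - 85/7*(-14)) = 403 + 171*(-78/7 + 196 + 170) = 403 + 171*(2484/7) = 403 + 424764/7 = 427585/7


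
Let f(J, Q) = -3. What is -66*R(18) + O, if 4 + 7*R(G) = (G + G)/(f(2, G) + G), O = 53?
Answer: 2383/35 ≈ 68.086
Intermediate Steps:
R(G) = -4/7 + 2*G/(7*(-3 + G)) (R(G) = -4/7 + ((G + G)/(-3 + G))/7 = -4/7 + ((2*G)/(-3 + G))/7 = -4/7 + (2*G/(-3 + G))/7 = -4/7 + 2*G/(7*(-3 + G)))
-66*R(18) + O = -132*(6 - 1*18)/(7*(-3 + 18)) + 53 = -132*(6 - 18)/(7*15) + 53 = -132*(-12)/(7*15) + 53 = -66*(-8/35) + 53 = 528/35 + 53 = 2383/35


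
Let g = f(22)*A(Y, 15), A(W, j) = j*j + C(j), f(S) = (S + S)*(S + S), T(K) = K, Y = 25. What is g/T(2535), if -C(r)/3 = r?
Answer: 23232/169 ≈ 137.47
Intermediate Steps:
C(r) = -3*r
f(S) = 4*S² (f(S) = (2*S)*(2*S) = 4*S²)
A(W, j) = j² - 3*j (A(W, j) = j*j - 3*j = j² - 3*j)
g = 348480 (g = (4*22²)*(15*(-3 + 15)) = (4*484)*(15*12) = 1936*180 = 348480)
g/T(2535) = 348480/2535 = 348480*(1/2535) = 23232/169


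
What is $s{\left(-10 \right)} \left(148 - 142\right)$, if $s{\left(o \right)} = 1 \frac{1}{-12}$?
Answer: $- \frac{1}{2} \approx -0.5$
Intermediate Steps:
$s{\left(o \right)} = - \frac{1}{12}$ ($s{\left(o \right)} = 1 \left(- \frac{1}{12}\right) = - \frac{1}{12}$)
$s{\left(-10 \right)} \left(148 - 142\right) = - \frac{148 - 142}{12} = \left(- \frac{1}{12}\right) 6 = - \frac{1}{2}$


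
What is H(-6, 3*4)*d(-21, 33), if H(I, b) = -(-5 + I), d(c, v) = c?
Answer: -231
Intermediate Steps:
H(I, b) = 5 - I
H(-6, 3*4)*d(-21, 33) = (5 - 1*(-6))*(-21) = (5 + 6)*(-21) = 11*(-21) = -231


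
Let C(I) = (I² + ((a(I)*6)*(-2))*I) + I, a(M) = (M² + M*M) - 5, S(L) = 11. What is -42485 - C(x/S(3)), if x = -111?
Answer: -88686919/1331 ≈ -66632.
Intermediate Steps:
a(M) = -5 + 2*M² (a(M) = (M² + M²) - 5 = 2*M² - 5 = -5 + 2*M²)
C(I) = I + I² + I*(60 - 24*I²) (C(I) = (I² + (((-5 + 2*I²)*6)*(-2))*I) + I = (I² + ((-30 + 12*I²)*(-2))*I) + I = (I² + (60 - 24*I²)*I) + I = (I² + I*(60 - 24*I²)) + I = I + I² + I*(60 - 24*I²))
-42485 - C(x/S(3)) = -42485 - (-111/11)*(61 - 111/11 - 24*(-111/11)²) = -42485 - (-111*1/11)*(61 - 111*1/11 - 24*(-111*1/11)²) = -42485 - (-111)*(61 - 111/11 - 24*(-111/11)²)/11 = -42485 - (-111)*(61 - 111/11 - 24*12321/121)/11 = -42485 - (-111)*(61 - 111/11 - 295704/121)/11 = -42485 - (-111)*(-289544)/(11*121) = -42485 - 1*32139384/1331 = -42485 - 32139384/1331 = -88686919/1331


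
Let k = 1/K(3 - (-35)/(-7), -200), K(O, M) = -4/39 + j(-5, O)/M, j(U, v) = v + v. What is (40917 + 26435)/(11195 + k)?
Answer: 10843672/1800445 ≈ 6.0228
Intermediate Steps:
j(U, v) = 2*v
K(O, M) = -4/39 + 2*O/M (K(O, M) = -4/39 + (2*O)/M = -4*1/39 + 2*O/M = -4/39 + 2*O/M)
k = -1950/161 (k = 1/(-4/39 + 2*(3 - (-35)/(-7))/(-200)) = 1/(-4/39 + 2*(3 - (-35)*(-1)/7)*(-1/200)) = 1/(-4/39 + 2*(3 - 7*5/7)*(-1/200)) = 1/(-4/39 + 2*(3 - 5)*(-1/200)) = 1/(-4/39 + 2*(-2)*(-1/200)) = 1/(-4/39 + 1/50) = 1/(-161/1950) = -1950/161 ≈ -12.112)
(40917 + 26435)/(11195 + k) = (40917 + 26435)/(11195 - 1950/161) = 67352/(1800445/161) = 67352*(161/1800445) = 10843672/1800445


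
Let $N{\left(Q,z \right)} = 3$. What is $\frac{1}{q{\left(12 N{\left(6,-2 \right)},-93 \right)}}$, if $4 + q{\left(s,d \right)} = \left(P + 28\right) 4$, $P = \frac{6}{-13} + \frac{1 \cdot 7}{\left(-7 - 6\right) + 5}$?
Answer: $\frac{26}{2669} \approx 0.0097415$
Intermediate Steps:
$P = - \frac{139}{104}$ ($P = 6 \left(- \frac{1}{13}\right) + \frac{7}{-13 + 5} = - \frac{6}{13} + \frac{7}{-8} = - \frac{6}{13} + 7 \left(- \frac{1}{8}\right) = - \frac{6}{13} - \frac{7}{8} = - \frac{139}{104} \approx -1.3365$)
$q{\left(s,d \right)} = \frac{2669}{26}$ ($q{\left(s,d \right)} = -4 + \left(- \frac{139}{104} + 28\right) 4 = -4 + \frac{2773}{104} \cdot 4 = -4 + \frac{2773}{26} = \frac{2669}{26}$)
$\frac{1}{q{\left(12 N{\left(6,-2 \right)},-93 \right)}} = \frac{1}{\frac{2669}{26}} = \frac{26}{2669}$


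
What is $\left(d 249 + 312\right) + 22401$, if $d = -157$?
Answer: $-16380$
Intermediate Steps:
$\left(d 249 + 312\right) + 22401 = \left(\left(-157\right) 249 + 312\right) + 22401 = \left(-39093 + 312\right) + 22401 = -38781 + 22401 = -16380$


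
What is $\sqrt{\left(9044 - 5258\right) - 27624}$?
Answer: $i \sqrt{23838} \approx 154.4 i$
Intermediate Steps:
$\sqrt{\left(9044 - 5258\right) - 27624} = \sqrt{3786 - 27624} = \sqrt{-23838} = i \sqrt{23838}$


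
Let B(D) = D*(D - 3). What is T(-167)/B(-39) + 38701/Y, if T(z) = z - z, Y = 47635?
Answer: 38701/47635 ≈ 0.81245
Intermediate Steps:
T(z) = 0
B(D) = D*(-3 + D)
T(-167)/B(-39) + 38701/Y = 0/((-39*(-3 - 39))) + 38701/47635 = 0/((-39*(-42))) + 38701*(1/47635) = 0/1638 + 38701/47635 = 0*(1/1638) + 38701/47635 = 0 + 38701/47635 = 38701/47635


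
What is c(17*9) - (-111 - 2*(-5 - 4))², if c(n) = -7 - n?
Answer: -8809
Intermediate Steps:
c(17*9) - (-111 - 2*(-5 - 4))² = (-7 - 17*9) - (-111 - 2*(-5 - 4))² = (-7 - 1*153) - (-111 - 2*(-9))² = (-7 - 153) - (-111 + 18)² = -160 - 1*(-93)² = -160 - 1*8649 = -160 - 8649 = -8809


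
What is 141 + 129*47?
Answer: 6204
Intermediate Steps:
141 + 129*47 = 141 + 6063 = 6204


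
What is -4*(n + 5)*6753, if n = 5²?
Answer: -810360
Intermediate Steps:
n = 25
-4*(n + 5)*6753 = -4*(25 + 5)*6753 = -4*30*6753 = -120*6753 = -810360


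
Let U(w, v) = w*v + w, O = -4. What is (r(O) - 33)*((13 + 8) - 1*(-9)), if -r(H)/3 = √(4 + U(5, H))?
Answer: -990 - 90*I*√11 ≈ -990.0 - 298.5*I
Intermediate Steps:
U(w, v) = w + v*w (U(w, v) = v*w + w = w + v*w)
r(H) = -3*√(9 + 5*H) (r(H) = -3*√(4 + 5*(1 + H)) = -3*√(4 + (5 + 5*H)) = -3*√(9 + 5*H))
(r(O) - 33)*((13 + 8) - 1*(-9)) = (-3*√(9 + 5*(-4)) - 33)*((13 + 8) - 1*(-9)) = (-3*√(9 - 20) - 33)*(21 + 9) = (-3*I*√11 - 33)*30 = (-33 - 3*I*√11)*30 = -990 - 90*I*√11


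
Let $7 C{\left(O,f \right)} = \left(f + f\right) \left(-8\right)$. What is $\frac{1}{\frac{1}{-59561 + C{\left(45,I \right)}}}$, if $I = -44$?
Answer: $- \frac{416223}{7} \approx -59460.0$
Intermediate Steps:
$C{\left(O,f \right)} = - \frac{16 f}{7}$ ($C{\left(O,f \right)} = \frac{\left(f + f\right) \left(-8\right)}{7} = \frac{2 f \left(-8\right)}{7} = \frac{\left(-16\right) f}{7} = - \frac{16 f}{7}$)
$\frac{1}{\frac{1}{-59561 + C{\left(45,I \right)}}} = \frac{1}{\frac{1}{-59561 - - \frac{704}{7}}} = \frac{1}{\frac{1}{-59561 + \frac{704}{7}}} = \frac{1}{\frac{1}{- \frac{416223}{7}}} = \frac{1}{- \frac{7}{416223}} = - \frac{416223}{7}$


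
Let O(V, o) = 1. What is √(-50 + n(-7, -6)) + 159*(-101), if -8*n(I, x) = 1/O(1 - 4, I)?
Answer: -16059 + I*√802/4 ≈ -16059.0 + 7.0799*I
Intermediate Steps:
n(I, x) = -⅛ (n(I, x) = -⅛/1 = -⅛*1 = -⅛)
√(-50 + n(-7, -6)) + 159*(-101) = √(-50 - ⅛) + 159*(-101) = √(-401/8) - 16059 = I*√802/4 - 16059 = -16059 + I*√802/4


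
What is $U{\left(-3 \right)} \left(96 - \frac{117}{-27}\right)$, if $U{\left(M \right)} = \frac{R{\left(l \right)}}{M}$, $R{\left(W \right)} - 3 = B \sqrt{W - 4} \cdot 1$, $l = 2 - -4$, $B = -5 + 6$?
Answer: $- \frac{301}{3} - \frac{301 \sqrt{2}}{9} \approx -147.63$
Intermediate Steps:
$B = 1$
$l = 6$ ($l = 2 + 4 = 6$)
$R{\left(W \right)} = 3 + \sqrt{-4 + W}$ ($R{\left(W \right)} = 3 + 1 \sqrt{W - 4} \cdot 1 = 3 + 1 \sqrt{-4 + W} 1 = 3 + \sqrt{-4 + W} 1 = 3 + \sqrt{-4 + W}$)
$U{\left(M \right)} = \frac{3 + \sqrt{2}}{M}$ ($U{\left(M \right)} = \frac{3 + \sqrt{-4 + 6}}{M} = \frac{3 + \sqrt{2}}{M}$)
$U{\left(-3 \right)} \left(96 - \frac{117}{-27}\right) = \frac{3 + \sqrt{2}}{-3} \left(96 - \frac{117}{-27}\right) = - \frac{3 + \sqrt{2}}{3} \left(96 - - \frac{13}{3}\right) = \left(-1 - \frac{\sqrt{2}}{3}\right) \left(96 + \frac{13}{3}\right) = \left(-1 - \frac{\sqrt{2}}{3}\right) \frac{301}{3} = - \frac{301}{3} - \frac{301 \sqrt{2}}{9}$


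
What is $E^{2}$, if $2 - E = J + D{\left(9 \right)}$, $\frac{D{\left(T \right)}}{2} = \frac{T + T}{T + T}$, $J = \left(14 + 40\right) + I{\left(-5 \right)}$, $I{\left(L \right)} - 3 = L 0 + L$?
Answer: $2704$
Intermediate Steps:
$I{\left(L \right)} = 3 + L$ ($I{\left(L \right)} = 3 + \left(L 0 + L\right) = 3 + \left(0 + L\right) = 3 + L$)
$J = 52$ ($J = \left(14 + 40\right) + \left(3 - 5\right) = 54 - 2 = 52$)
$D{\left(T \right)} = 2$ ($D{\left(T \right)} = 2 \frac{T + T}{T + T} = 2 \frac{2 T}{2 T} = 2 \cdot 2 T \frac{1}{2 T} = 2 \cdot 1 = 2$)
$E = -52$ ($E = 2 - \left(52 + 2\right) = 2 - 54 = -52$)
$E^{2} = \left(-52\right)^{2} = 2704$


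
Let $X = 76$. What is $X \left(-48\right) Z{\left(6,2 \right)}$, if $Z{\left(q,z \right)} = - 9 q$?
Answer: $196992$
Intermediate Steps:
$X \left(-48\right) Z{\left(6,2 \right)} = 76 \left(-48\right) \left(\left(-9\right) 6\right) = \left(-3648\right) \left(-54\right) = 196992$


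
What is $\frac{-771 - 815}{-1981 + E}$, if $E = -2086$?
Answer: $\frac{1586}{4067} \approx 0.38997$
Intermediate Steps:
$\frac{-771 - 815}{-1981 + E} = \frac{-771 - 815}{-1981 - 2086} = - \frac{1586}{-4067} = \left(-1586\right) \left(- \frac{1}{4067}\right) = \frac{1586}{4067}$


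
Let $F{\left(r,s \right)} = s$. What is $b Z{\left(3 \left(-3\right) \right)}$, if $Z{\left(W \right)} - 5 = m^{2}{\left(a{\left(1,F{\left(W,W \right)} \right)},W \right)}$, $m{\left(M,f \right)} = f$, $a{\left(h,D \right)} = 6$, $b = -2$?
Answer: $-172$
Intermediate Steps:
$Z{\left(W \right)} = 5 + W^{2}$
$b Z{\left(3 \left(-3\right) \right)} = - 2 \left(5 + \left(3 \left(-3\right)\right)^{2}\right) = - 2 \left(5 + \left(-9\right)^{2}\right) = - 2 \left(5 + 81\right) = \left(-2\right) 86 = -172$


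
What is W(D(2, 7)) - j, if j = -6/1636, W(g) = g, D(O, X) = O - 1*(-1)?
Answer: 2457/818 ≈ 3.0037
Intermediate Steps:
D(O, X) = 1 + O (D(O, X) = O + 1 = 1 + O)
j = -3/818 (j = -6*1/1636 = -3/818 ≈ -0.0036675)
W(D(2, 7)) - j = (1 + 2) - 1*(-3/818) = 3 + 3/818 = 2457/818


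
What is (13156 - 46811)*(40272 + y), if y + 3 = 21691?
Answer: -2085263800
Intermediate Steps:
y = 21688 (y = -3 + 21691 = 21688)
(13156 - 46811)*(40272 + y) = (13156 - 46811)*(40272 + 21688) = -33655*61960 = -2085263800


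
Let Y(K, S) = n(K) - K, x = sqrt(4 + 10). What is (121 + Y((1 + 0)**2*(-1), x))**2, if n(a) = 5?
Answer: 16129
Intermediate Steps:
x = sqrt(14) ≈ 3.7417
Y(K, S) = 5 - K
(121 + Y((1 + 0)**2*(-1), x))**2 = (121 + (5 - (1 + 0)**2*(-1)))**2 = (121 + (5 - 1**2*(-1)))**2 = (121 + (5 - (-1)))**2 = (121 + (5 - 1*(-1)))**2 = (121 + (5 + 1))**2 = (121 + 6)**2 = 127**2 = 16129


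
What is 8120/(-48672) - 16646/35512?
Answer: -4291217/6751719 ≈ -0.63557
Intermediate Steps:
8120/(-48672) - 16646/35512 = 8120*(-1/48672) - 16646*1/35512 = -1015/6084 - 8323/17756 = -4291217/6751719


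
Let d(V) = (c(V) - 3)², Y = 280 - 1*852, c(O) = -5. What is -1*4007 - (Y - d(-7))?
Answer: -3371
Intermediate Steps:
Y = -572 (Y = 280 - 852 = -572)
d(V) = 64 (d(V) = (-5 - 3)² = (-8)² = 64)
-1*4007 - (Y - d(-7)) = -1*4007 - (-572 - 1*64) = -4007 - (-572 - 64) = -4007 - 1*(-636) = -4007 + 636 = -3371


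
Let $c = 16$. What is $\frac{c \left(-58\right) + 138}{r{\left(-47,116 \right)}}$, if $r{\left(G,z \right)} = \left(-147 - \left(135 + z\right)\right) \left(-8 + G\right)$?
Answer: $- \frac{79}{2189} \approx -0.03609$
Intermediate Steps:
$r{\left(G,z \right)} = \left(-282 - z\right) \left(-8 + G\right)$
$\frac{c \left(-58\right) + 138}{r{\left(-47,116 \right)}} = \frac{16 \left(-58\right) + 138}{2256 - -13254 + 8 \cdot 116 - \left(-47\right) 116} = \frac{-928 + 138}{2256 + 13254 + 928 + 5452} = - \frac{790}{21890} = \left(-790\right) \frac{1}{21890} = - \frac{79}{2189}$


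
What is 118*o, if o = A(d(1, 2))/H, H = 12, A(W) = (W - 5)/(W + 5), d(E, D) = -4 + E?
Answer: -118/3 ≈ -39.333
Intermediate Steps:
A(W) = (-5 + W)/(5 + W)
o = -1/3 (o = ((-5 + (-4 + 1))/(5 + (-4 + 1)))/12 = ((-5 - 3)/(5 - 3))*(1/12) = (-8/2)*(1/12) = ((1/2)*(-8))*(1/12) = -4*1/12 = -1/3 ≈ -0.33333)
118*o = 118*(-1/3) = -118/3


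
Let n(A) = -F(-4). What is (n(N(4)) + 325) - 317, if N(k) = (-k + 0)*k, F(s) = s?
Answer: 12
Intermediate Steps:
N(k) = -k**2 (N(k) = (-k)*k = -k**2)
n(A) = 4 (n(A) = -1*(-4) = 4)
(n(N(4)) + 325) - 317 = (4 + 325) - 317 = 329 - 317 = 12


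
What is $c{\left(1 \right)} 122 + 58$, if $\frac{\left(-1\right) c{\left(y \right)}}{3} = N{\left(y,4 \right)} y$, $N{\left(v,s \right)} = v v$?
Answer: $-308$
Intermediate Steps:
$N{\left(v,s \right)} = v^{2}$
$c{\left(y \right)} = - 3 y^{3}$ ($c{\left(y \right)} = - 3 y^{2} y = - 3 y^{3}$)
$c{\left(1 \right)} 122 + 58 = - 3 \cdot 1^{3} \cdot 122 + 58 = \left(-3\right) 1 \cdot 122 + 58 = \left(-3\right) 122 + 58 = -366 + 58 = -308$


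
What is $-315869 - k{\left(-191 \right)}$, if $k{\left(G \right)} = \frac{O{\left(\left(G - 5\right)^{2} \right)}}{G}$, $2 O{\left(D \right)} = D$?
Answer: $- \frac{60311771}{191} \approx -3.1577 \cdot 10^{5}$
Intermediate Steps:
$O{\left(D \right)} = \frac{D}{2}$
$k{\left(G \right)} = \frac{\left(-5 + G\right)^{2}}{2 G}$ ($k{\left(G \right)} = \frac{\frac{1}{2} \left(G - 5\right)^{2}}{G} = \frac{\frac{1}{2} \left(-5 + G\right)^{2}}{G} = \frac{\left(-5 + G\right)^{2}}{2 G}$)
$-315869 - k{\left(-191 \right)} = -315869 - \frac{\left(-5 - 191\right)^{2}}{2 \left(-191\right)} = -315869 - \frac{1}{2} \left(- \frac{1}{191}\right) \left(-196\right)^{2} = -315869 - \frac{1}{2} \left(- \frac{1}{191}\right) 38416 = -315869 - - \frac{19208}{191} = -315869 + \frac{19208}{191} = - \frac{60311771}{191}$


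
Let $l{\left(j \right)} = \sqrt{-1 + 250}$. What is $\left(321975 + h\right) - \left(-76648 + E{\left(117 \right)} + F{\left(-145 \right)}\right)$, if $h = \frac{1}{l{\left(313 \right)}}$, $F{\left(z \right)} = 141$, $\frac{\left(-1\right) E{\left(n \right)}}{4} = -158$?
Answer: $397850 + \frac{\sqrt{249}}{249} \approx 3.9785 \cdot 10^{5}$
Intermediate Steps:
$l{\left(j \right)} = \sqrt{249}$
$E{\left(n \right)} = 632$ ($E{\left(n \right)} = \left(-4\right) \left(-158\right) = 632$)
$h = \frac{\sqrt{249}}{249}$ ($h = \frac{1}{\sqrt{249}} = \frac{\sqrt{249}}{249} \approx 0.063372$)
$\left(321975 + h\right) - \left(-76648 + E{\left(117 \right)} + F{\left(-145 \right)}\right) = \left(321975 + \frac{\sqrt{249}}{249}\right) + \left(124440 - \left(\left(47792 + 141\right) + 632\right)\right) = \left(321975 + \frac{\sqrt{249}}{249}\right) + \left(124440 - \left(47933 + 632\right)\right) = \left(321975 + \frac{\sqrt{249}}{249}\right) + \left(124440 - 48565\right) = \left(321975 + \frac{\sqrt{249}}{249}\right) + 75875 = 397850 + \frac{\sqrt{249}}{249}$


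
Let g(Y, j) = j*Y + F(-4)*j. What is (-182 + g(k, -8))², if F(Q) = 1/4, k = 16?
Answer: 97344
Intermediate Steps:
F(Q) = ¼
g(Y, j) = j/4 + Y*j (g(Y, j) = j*Y + j/4 = Y*j + j/4 = j/4 + Y*j)
(-182 + g(k, -8))² = (-182 - 8*(¼ + 16))² = (-182 - 8*65/4)² = (-182 - 130)² = (-312)² = 97344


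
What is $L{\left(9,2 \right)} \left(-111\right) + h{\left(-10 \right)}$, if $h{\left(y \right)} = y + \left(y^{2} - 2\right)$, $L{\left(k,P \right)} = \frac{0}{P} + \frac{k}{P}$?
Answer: $- \frac{823}{2} \approx -411.5$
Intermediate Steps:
$L{\left(k,P \right)} = \frac{k}{P}$ ($L{\left(k,P \right)} = 0 + \frac{k}{P} = \frac{k}{P}$)
$h{\left(y \right)} = -2 + y + y^{2}$ ($h{\left(y \right)} = y + \left(-2 + y^{2}\right) = -2 + y + y^{2}$)
$L{\left(9,2 \right)} \left(-111\right) + h{\left(-10 \right)} = \frac{9}{2} \left(-111\right) - \left(12 - 100\right) = 9 \cdot \frac{1}{2} \left(-111\right) - -88 = \frac{9}{2} \left(-111\right) + 88 = - \frac{999}{2} + 88 = - \frac{823}{2}$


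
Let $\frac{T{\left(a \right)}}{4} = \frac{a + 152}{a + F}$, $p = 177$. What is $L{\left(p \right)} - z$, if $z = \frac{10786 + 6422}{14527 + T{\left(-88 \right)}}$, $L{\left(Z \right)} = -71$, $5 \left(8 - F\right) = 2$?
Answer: $- \frac{210728185}{2919287} \approx -72.185$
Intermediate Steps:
$F = \frac{38}{5}$ ($F = 8 - \frac{2}{5} = \frac{38}{5} \approx 7.6$)
$T{\left(a \right)} = \frac{4 \left(152 + a\right)}{\frac{38}{5} + a}$ ($T{\left(a \right)} = 4 \frac{a + 152}{a + \frac{38}{5}} = 4 \frac{152 + a}{\frac{38}{5} + a} = \frac{4 \left(152 + a\right)}{\frac{38}{5} + a}$)
$z = \frac{3458808}{2919287}$ ($z = \frac{10786 + 6422}{14527 + \frac{20 \left(152 - 88\right)}{38 + 5 \left(-88\right)}} = \frac{17208}{14527 + 20 \frac{1}{38 - 440} \cdot 64} = \frac{17208}{14527 + 20 \frac{1}{-402} \cdot 64} = \frac{17208}{14527 + 20 \left(- \frac{1}{402}\right) 64} = \frac{17208}{14527 - \frac{640}{201}} = \frac{17208}{\frac{2919287}{201}} = 17208 \cdot \frac{201}{2919287} = \frac{3458808}{2919287} \approx 1.1848$)
$L{\left(p \right)} - z = -71 - \frac{3458808}{2919287} = - \frac{210728185}{2919287}$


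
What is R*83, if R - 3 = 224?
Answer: 18841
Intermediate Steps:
R = 227 (R = 3 + 224 = 227)
R*83 = 227*83 = 18841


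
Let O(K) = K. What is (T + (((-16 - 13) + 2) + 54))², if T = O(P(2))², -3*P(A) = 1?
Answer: 59536/81 ≈ 735.01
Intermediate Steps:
P(A) = -⅓ (P(A) = -⅓*1 = -⅓)
T = ⅑ (T = (-⅓)² = ⅑ ≈ 0.11111)
(T + (((-16 - 13) + 2) + 54))² = (⅑ + (((-16 - 13) + 2) + 54))² = (⅑ + ((-29 + 2) + 54))² = (⅑ + (-27 + 54))² = (⅑ + 27)² = (244/9)² = 59536/81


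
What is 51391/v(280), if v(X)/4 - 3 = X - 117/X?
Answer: 3597370/79123 ≈ 45.466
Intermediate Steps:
v(X) = 12 - 468/X + 4*X (v(X) = 12 + 4*(X - 117/X) = 12 + (-468/X + 4*X) = 12 - 468/X + 4*X)
51391/v(280) = 51391/(12 - 468/280 + 4*280) = 51391/(12 - 468*1/280 + 1120) = 51391/(12 - 117/70 + 1120) = 51391/(79123/70) = 51391*(70/79123) = 3597370/79123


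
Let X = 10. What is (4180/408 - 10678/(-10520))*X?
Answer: 3020639/26826 ≈ 112.60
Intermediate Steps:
(4180/408 - 10678/(-10520))*X = (4180/408 - 10678/(-10520))*10 = (4180*(1/408) - 10678*(-1/10520))*10 = (1045/102 + 5339/5260)*10 = (3020639/268260)*10 = 3020639/26826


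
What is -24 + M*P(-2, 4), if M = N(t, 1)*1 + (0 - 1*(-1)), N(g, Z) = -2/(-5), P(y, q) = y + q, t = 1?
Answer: -106/5 ≈ -21.200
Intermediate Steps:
P(y, q) = q + y
N(g, Z) = ⅖ (N(g, Z) = -2*(-⅕) = ⅖)
M = 7/5 (M = (⅖)*1 + (0 - 1*(-1)) = ⅖ + (0 + 1) = ⅖ + 1 = 7/5 ≈ 1.4000)
-24 + M*P(-2, 4) = -24 + 7*(4 - 2)/5 = -24 + (7/5)*2 = -24 + 14/5 = -106/5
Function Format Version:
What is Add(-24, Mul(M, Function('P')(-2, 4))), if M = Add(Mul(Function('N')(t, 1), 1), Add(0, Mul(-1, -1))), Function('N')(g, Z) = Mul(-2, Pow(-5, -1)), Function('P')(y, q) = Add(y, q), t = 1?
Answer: Rational(-106, 5) ≈ -21.200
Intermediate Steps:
Function('P')(y, q) = Add(q, y)
Function('N')(g, Z) = Rational(2, 5) (Function('N')(g, Z) = Mul(-2, Rational(-1, 5)) = Rational(2, 5))
M = Rational(7, 5) (M = Add(Mul(Rational(2, 5), 1), Add(0, Mul(-1, -1))) = Add(Rational(2, 5), Add(0, 1)) = Add(Rational(2, 5), 1) = Rational(7, 5) ≈ 1.4000)
Add(-24, Mul(M, Function('P')(-2, 4))) = Add(-24, Mul(Rational(7, 5), Add(4, -2))) = Add(-24, Mul(Rational(7, 5), 2)) = Add(-24, Rational(14, 5)) = Rational(-106, 5)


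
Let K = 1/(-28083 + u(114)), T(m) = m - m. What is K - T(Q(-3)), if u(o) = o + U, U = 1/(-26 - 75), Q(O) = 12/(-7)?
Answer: -101/2824870 ≈ -3.5754e-5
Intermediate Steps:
Q(O) = -12/7 (Q(O) = 12*(-1/7) = -12/7)
U = -1/101 (U = 1/(-101) = -1/101 ≈ -0.0099010)
T(m) = 0
u(o) = -1/101 + o (u(o) = o - 1/101 = -1/101 + o)
K = -101/2824870 (K = 1/(-28083 + (-1/101 + 114)) = 1/(-28083 + 11513/101) = 1/(-2824870/101) = -101/2824870 ≈ -3.5754e-5)
K - T(Q(-3)) = -101/2824870 - 1*0 = -101/2824870 + 0 = -101/2824870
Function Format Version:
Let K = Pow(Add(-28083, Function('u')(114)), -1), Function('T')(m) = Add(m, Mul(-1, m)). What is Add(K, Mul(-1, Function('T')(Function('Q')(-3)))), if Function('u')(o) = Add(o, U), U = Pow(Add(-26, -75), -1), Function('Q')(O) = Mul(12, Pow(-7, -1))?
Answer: Rational(-101, 2824870) ≈ -3.5754e-5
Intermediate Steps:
Function('Q')(O) = Rational(-12, 7) (Function('Q')(O) = Mul(12, Rational(-1, 7)) = Rational(-12, 7))
U = Rational(-1, 101) (U = Pow(-101, -1) = Rational(-1, 101) ≈ -0.0099010)
Function('T')(m) = 0
Function('u')(o) = Add(Rational(-1, 101), o) (Function('u')(o) = Add(o, Rational(-1, 101)) = Add(Rational(-1, 101), o))
K = Rational(-101, 2824870) (K = Pow(Add(-28083, Add(Rational(-1, 101), 114)), -1) = Pow(Add(-28083, Rational(11513, 101)), -1) = Pow(Rational(-2824870, 101), -1) = Rational(-101, 2824870) ≈ -3.5754e-5)
Add(K, Mul(-1, Function('T')(Function('Q')(-3)))) = Add(Rational(-101, 2824870), Mul(-1, 0)) = Add(Rational(-101, 2824870), 0) = Rational(-101, 2824870)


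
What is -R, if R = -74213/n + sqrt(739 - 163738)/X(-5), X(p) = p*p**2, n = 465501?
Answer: 74213/465501 + 3*I*sqrt(18111)/125 ≈ 0.15943 + 3.2299*I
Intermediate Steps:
X(p) = p**3
R = -74213/465501 - 3*I*sqrt(18111)/125 (R = -74213/465501 + sqrt(739 - 163738)/((-5)**3) = -74213*1/465501 + sqrt(-162999)/(-125) = -74213/465501 + (3*I*sqrt(18111))*(-1/125) = -74213/465501 - 3*I*sqrt(18111)/125 ≈ -0.15943 - 3.2299*I)
-R = -(-74213/465501 - 3*I*sqrt(18111)/125) = 74213/465501 + 3*I*sqrt(18111)/125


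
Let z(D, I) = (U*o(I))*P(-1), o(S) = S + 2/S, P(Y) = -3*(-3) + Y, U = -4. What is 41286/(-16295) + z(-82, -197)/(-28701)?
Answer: -84557552194/30711170205 ≈ -2.7533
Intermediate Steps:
P(Y) = 9 + Y
z(D, I) = -64/I - 32*I (z(D, I) = (-4*(I + 2/I))*(9 - 1) = (-8/I - 4*I)*8 = -64/I - 32*I)
41286/(-16295) + z(-82, -197)/(-28701) = 41286/(-16295) + (-64/(-197) - 32*(-197))/(-28701) = 41286*(-1/16295) + (-64*(-1/197) + 6304)*(-1/28701) = -41286/16295 + (64/197 + 6304)*(-1/28701) = -41286/16295 + (1241952/197)*(-1/28701) = -41286/16295 - 413984/1884699 = -84557552194/30711170205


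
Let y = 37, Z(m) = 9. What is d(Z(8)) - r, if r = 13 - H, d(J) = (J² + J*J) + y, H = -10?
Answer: 176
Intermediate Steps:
d(J) = 37 + 2*J² (d(J) = (J² + J*J) + 37 = (J² + J²) + 37 = 2*J² + 37 = 37 + 2*J²)
r = 23 (r = 13 - 1*(-10) = 13 + 10 = 23)
d(Z(8)) - r = (37 + 2*9²) - 1*23 = (37 + 2*81) - 23 = (37 + 162) - 23 = 199 - 23 = 176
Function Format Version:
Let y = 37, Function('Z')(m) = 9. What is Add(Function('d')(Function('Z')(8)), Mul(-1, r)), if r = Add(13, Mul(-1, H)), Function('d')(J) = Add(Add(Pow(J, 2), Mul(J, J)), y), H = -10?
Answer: 176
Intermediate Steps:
Function('d')(J) = Add(37, Mul(2, Pow(J, 2))) (Function('d')(J) = Add(Add(Pow(J, 2), Mul(J, J)), 37) = Add(Add(Pow(J, 2), Pow(J, 2)), 37) = Add(Mul(2, Pow(J, 2)), 37) = Add(37, Mul(2, Pow(J, 2))))
r = 23 (r = Add(13, Mul(-1, -10)) = Add(13, 10) = 23)
Add(Function('d')(Function('Z')(8)), Mul(-1, r)) = Add(Add(37, Mul(2, Pow(9, 2))), Mul(-1, 23)) = Add(Add(37, Mul(2, 81)), -23) = Add(Add(37, 162), -23) = Add(199, -23) = 176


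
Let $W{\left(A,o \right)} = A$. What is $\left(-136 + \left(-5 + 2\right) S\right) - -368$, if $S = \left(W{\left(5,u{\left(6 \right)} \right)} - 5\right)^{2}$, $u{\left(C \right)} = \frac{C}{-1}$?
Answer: $232$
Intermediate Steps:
$u{\left(C \right)} = - C$ ($u{\left(C \right)} = C \left(-1\right) = - C$)
$S = 0$ ($S = \left(5 - 5\right)^{2} = 0^{2} = 0$)
$\left(-136 + \left(-5 + 2\right) S\right) - -368 = \left(-136 + \left(-5 + 2\right) 0\right) - -368 = \left(-136 - 0\right) + 368 = \left(-136 + 0\right) + 368 = -136 + 368 = 232$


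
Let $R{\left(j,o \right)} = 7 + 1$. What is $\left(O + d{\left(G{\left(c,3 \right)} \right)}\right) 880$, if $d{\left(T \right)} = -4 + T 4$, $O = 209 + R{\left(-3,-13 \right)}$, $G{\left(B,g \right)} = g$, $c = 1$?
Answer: $198000$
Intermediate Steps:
$R{\left(j,o \right)} = 8$
$O = 217$ ($O = 209 + 8 = 217$)
$d{\left(T \right)} = -4 + 4 T$
$\left(O + d{\left(G{\left(c,3 \right)} \right)}\right) 880 = \left(217 + \left(-4 + 4 \cdot 3\right)\right) 880 = \left(217 + \left(-4 + 12\right)\right) 880 = \left(217 + 8\right) 880 = 225 \cdot 880 = 198000$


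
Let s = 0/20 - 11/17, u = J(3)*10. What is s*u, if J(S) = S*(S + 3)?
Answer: -1980/17 ≈ -116.47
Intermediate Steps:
J(S) = S*(3 + S)
u = 180 (u = (3*(3 + 3))*10 = (3*6)*10 = 18*10 = 180)
s = -11/17 (s = 0*(1/20) - 11*1/17 = 0 - 11/17 = -11/17 ≈ -0.64706)
s*u = -11/17*180 = -1980/17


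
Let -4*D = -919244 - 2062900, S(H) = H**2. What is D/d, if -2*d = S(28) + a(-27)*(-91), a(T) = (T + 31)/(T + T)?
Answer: -20129472/10675 ≈ -1885.7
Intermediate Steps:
a(T) = (31 + T)/(2*T) (a(T) = (31 + T)/((2*T)) = (31 + T)*(1/(2*T)) = (31 + T)/(2*T))
D = 745536 (D = -(-919244 - 2062900)/4 = -1/4*(-2982144) = 745536)
d = -10675/27 (d = -(28**2 + ((1/2)*(31 - 27)/(-27))*(-91))/2 = -(784 + ((1/2)*(-1/27)*4)*(-91))/2 = -(784 - 2/27*(-91))/2 = -(784 + 182/27)/2 = -1/2*21350/27 = -10675/27 ≈ -395.37)
D/d = 745536/(-10675/27) = 745536*(-27/10675) = -20129472/10675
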